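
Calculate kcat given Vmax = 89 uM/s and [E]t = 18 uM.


kcat = Vmax / [E]t
kcat = 89 / 18
kcat = 4.9444 s^-1

4.9444 s^-1


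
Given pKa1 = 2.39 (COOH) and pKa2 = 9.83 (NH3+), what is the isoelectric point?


pI = (pKa1 + pKa2) / 2
pI = (2.39 + 9.83) / 2
pI = 6.11

6.11


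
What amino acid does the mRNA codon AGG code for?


Standard genetic code lookup.
Codon AGG -> Arg

Arg


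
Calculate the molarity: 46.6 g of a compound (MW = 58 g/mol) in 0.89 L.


C = (mass / MW) / volume
C = (46.6 / 58) / 0.89
C = 0.9028 M

0.9028 M


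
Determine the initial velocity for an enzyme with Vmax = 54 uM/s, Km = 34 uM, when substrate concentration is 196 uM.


v = Vmax * [S] / (Km + [S])
v = 54 * 196 / (34 + 196)
v = 46.0174 uM/s

46.0174 uM/s


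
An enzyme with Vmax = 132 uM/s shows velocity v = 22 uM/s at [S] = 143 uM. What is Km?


Km = [S] * (Vmax - v) / v
Km = 143 * (132 - 22) / 22
Km = 715.0 uM

715.0 uM


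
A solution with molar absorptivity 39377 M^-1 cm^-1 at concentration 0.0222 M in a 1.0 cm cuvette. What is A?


A = epsilon * c * l
A = 39377 * 0.0222 * 1.0
A = 874.1694

874.1694


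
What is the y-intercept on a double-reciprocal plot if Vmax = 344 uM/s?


y-intercept = 1/Vmax
= 1/344
= 0.0029 s/uM

0.0029 s/uM


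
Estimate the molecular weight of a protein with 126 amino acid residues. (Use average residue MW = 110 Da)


MW = n_residues * 110 Da
MW = 126 * 110
MW = 13860 Da

13860 Da


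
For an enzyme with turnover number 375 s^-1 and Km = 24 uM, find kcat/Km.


Catalytic efficiency = kcat / Km
= 375 / 24
= 15.625 uM^-1*s^-1

15.625 uM^-1*s^-1


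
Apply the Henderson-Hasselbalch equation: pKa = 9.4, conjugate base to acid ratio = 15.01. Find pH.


pH = pKa + log10([A-]/[HA])
pH = 9.4 + log10(15.01)
pH = 10.5764

10.5764


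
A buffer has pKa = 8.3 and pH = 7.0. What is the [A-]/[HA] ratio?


[A-]/[HA] = 10^(pH - pKa)
= 10^(7.0 - 8.3)
= 0.0501

0.0501


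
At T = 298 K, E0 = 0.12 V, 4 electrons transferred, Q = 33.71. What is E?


E = E0 - (RT/nF) * ln(Q)
E = 0.12 - (8.314 * 298 / (4 * 96485)) * ln(33.71)
E = 0.0974 V

0.0974 V


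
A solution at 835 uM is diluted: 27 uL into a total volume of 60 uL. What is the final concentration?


C2 = C1 * V1 / V2
C2 = 835 * 27 / 60
C2 = 375.75 uM

375.75 uM


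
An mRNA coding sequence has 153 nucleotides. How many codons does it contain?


codons = nucleotides / 3
codons = 153 / 3 = 51

51


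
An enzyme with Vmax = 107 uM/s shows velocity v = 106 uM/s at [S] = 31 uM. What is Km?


Km = [S] * (Vmax - v) / v
Km = 31 * (107 - 106) / 106
Km = 0.2925 uM

0.2925 uM


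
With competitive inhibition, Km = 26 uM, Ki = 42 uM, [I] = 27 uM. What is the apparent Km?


Km_app = Km * (1 + [I]/Ki)
Km_app = 26 * (1 + 27/42)
Km_app = 42.7143 uM

42.7143 uM


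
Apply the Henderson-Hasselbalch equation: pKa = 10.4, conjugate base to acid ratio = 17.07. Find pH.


pH = pKa + log10([A-]/[HA])
pH = 10.4 + log10(17.07)
pH = 11.6322

11.6322


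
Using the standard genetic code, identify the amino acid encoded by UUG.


Standard genetic code lookup.
Codon UUG -> Leu

Leu


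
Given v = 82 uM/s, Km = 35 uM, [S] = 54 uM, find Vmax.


Vmax = v * (Km + [S]) / [S]
Vmax = 82 * (35 + 54) / 54
Vmax = 135.1481 uM/s

135.1481 uM/s


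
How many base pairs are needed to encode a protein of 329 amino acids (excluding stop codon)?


Each amino acid = 1 codon = 3 bp
bp = 329 * 3 = 987 bp

987 bp


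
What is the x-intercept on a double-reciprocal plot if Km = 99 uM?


x-intercept = -1/Km
= -1/99
= -0.0101 1/uM

-0.0101 1/uM


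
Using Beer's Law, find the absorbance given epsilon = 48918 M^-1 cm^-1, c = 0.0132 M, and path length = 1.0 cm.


A = epsilon * c * l
A = 48918 * 0.0132 * 1.0
A = 645.7176

645.7176


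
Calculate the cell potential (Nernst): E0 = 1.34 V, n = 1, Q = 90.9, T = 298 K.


E = E0 - (RT/nF) * ln(Q)
E = 1.34 - (8.314 * 298 / (1 * 96485)) * ln(90.9)
E = 1.2242 V

1.2242 V


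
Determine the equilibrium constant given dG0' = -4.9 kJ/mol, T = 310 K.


Keq = exp(-dG0 * 1000 / (R * T))
Keq = exp(-(-4.9) * 1000 / (8.314 * 310))
Keq = 6.6938

6.6938


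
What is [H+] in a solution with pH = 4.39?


[H+] = 10^(-pH)
[H+] = 10^(-4.39)
[H+] = 4.074e-05 M

4.074e-05 M


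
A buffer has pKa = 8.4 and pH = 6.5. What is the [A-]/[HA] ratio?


[A-]/[HA] = 10^(pH - pKa)
= 10^(6.5 - 8.4)
= 0.0126

0.0126


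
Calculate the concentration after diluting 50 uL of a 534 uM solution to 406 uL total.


C2 = C1 * V1 / V2
C2 = 534 * 50 / 406
C2 = 65.7635 uM

65.7635 uM


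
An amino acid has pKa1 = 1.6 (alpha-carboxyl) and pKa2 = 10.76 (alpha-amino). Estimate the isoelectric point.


pI = (pKa1 + pKa2) / 2
pI = (1.6 + 10.76) / 2
pI = 6.18

6.18


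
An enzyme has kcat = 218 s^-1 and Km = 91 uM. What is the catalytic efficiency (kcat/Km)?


Catalytic efficiency = kcat / Km
= 218 / 91
= 2.3956 uM^-1*s^-1

2.3956 uM^-1*s^-1


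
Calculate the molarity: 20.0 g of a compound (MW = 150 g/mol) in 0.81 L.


C = (mass / MW) / volume
C = (20.0 / 150) / 0.81
C = 0.1646 M

0.1646 M


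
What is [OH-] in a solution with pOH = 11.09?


[OH-] = 10^(-pOH)
[OH-] = 10^(-11.09)
[OH-] = 8.128e-12 M

8.128e-12 M


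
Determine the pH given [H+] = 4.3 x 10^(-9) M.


pH = -log10([H+])
pH = -log10(4.3 x 10^(-9))
pH = 8.3665

8.3665


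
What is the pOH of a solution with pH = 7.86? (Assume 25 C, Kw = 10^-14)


pOH = 14 - pH
pOH = 14 - 7.86
pOH = 6.14

6.14


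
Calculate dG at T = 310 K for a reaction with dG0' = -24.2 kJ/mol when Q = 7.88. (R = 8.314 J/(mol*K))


dG = dG0' + RT * ln(Q) / 1000
dG = -24.2 + 8.314 * 310 * ln(7.88) / 1000
dG = -18.8795 kJ/mol

-18.8795 kJ/mol


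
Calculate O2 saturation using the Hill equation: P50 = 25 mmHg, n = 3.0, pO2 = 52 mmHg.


Y = pO2^n / (P50^n + pO2^n)
Y = 52^3.0 / (25^3.0 + 52^3.0)
Y = 90.0%

90.0%


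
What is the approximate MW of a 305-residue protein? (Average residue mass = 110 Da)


MW = n_residues * 110 Da
MW = 305 * 110
MW = 33550 Da

33550 Da


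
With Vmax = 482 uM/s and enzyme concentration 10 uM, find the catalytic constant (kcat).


kcat = Vmax / [E]t
kcat = 482 / 10
kcat = 48.2 s^-1

48.2 s^-1


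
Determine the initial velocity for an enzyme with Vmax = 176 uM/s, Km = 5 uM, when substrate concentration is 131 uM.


v = Vmax * [S] / (Km + [S])
v = 176 * 131 / (5 + 131)
v = 169.5294 uM/s

169.5294 uM/s


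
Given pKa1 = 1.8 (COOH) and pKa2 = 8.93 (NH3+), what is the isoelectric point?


pI = (pKa1 + pKa2) / 2
pI = (1.8 + 8.93) / 2
pI = 5.365

5.365


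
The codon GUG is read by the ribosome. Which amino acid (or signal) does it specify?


Standard genetic code lookup.
Codon GUG -> Val

Val


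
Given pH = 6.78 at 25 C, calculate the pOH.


pOH = 14 - pH
pOH = 14 - 6.78
pOH = 7.22

7.22


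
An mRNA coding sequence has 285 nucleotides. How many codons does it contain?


codons = nucleotides / 3
codons = 285 / 3 = 95

95


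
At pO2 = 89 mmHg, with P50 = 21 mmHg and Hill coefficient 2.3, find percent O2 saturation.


Y = pO2^n / (P50^n + pO2^n)
Y = 89^2.3 / (21^2.3 + 89^2.3)
Y = 96.52%

96.52%


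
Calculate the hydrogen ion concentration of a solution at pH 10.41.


[H+] = 10^(-pH)
[H+] = 10^(-10.41)
[H+] = 3.890e-11 M

3.890e-11 M


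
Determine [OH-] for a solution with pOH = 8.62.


[OH-] = 10^(-pOH)
[OH-] = 10^(-8.62)
[OH-] = 2.399e-09 M

2.399e-09 M


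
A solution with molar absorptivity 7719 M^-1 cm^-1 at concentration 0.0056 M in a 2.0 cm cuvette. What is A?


A = epsilon * c * l
A = 7719 * 0.0056 * 2.0
A = 86.4528

86.4528


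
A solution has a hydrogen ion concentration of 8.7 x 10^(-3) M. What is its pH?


pH = -log10([H+])
pH = -log10(8.7 x 10^(-3))
pH = 2.0605

2.0605


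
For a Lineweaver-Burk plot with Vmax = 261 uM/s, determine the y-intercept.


y-intercept = 1/Vmax
= 1/261
= 0.0038 s/uM

0.0038 s/uM


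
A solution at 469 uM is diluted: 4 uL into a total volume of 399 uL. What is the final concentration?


C2 = C1 * V1 / V2
C2 = 469 * 4 / 399
C2 = 4.7018 uM

4.7018 uM


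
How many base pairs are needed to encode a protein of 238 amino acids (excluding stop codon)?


Each amino acid = 1 codon = 3 bp
bp = 238 * 3 = 714 bp

714 bp


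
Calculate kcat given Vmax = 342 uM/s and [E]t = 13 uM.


kcat = Vmax / [E]t
kcat = 342 / 13
kcat = 26.3077 s^-1

26.3077 s^-1


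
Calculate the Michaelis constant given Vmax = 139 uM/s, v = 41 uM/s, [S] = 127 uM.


Km = [S] * (Vmax - v) / v
Km = 127 * (139 - 41) / 41
Km = 303.561 uM

303.561 uM


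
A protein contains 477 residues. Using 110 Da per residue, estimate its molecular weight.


MW = n_residues * 110 Da
MW = 477 * 110
MW = 52470 Da

52470 Da


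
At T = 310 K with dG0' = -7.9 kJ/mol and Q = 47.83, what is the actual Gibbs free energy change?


dG = dG0' + RT * ln(Q) / 1000
dG = -7.9 + 8.314 * 310 * ln(47.83) / 1000
dG = 2.0683 kJ/mol

2.0683 kJ/mol


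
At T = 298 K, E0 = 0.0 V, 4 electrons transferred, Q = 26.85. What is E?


E = E0 - (RT/nF) * ln(Q)
E = 0.0 - (8.314 * 298 / (4 * 96485)) * ln(26.85)
E = -0.0211 V

-0.0211 V


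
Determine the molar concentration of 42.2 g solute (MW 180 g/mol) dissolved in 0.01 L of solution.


C = (mass / MW) / volume
C = (42.2 / 180) / 0.01
C = 23.4444 M

23.4444 M


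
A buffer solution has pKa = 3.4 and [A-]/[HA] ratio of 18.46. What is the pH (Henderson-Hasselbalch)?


pH = pKa + log10([A-]/[HA])
pH = 3.4 + log10(18.46)
pH = 4.6662

4.6662


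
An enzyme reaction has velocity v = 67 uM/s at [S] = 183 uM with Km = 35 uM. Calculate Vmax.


Vmax = v * (Km + [S]) / [S]
Vmax = 67 * (35 + 183) / 183
Vmax = 79.8142 uM/s

79.8142 uM/s


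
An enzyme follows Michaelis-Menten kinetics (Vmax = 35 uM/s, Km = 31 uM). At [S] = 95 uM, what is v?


v = Vmax * [S] / (Km + [S])
v = 35 * 95 / (31 + 95)
v = 26.3889 uM/s

26.3889 uM/s


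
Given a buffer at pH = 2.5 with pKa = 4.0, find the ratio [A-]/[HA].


[A-]/[HA] = 10^(pH - pKa)
= 10^(2.5 - 4.0)
= 0.0316

0.0316


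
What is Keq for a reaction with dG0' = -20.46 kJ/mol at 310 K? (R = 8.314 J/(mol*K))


Keq = exp(-dG0 * 1000 / (R * T))
Keq = exp(-(-20.46) * 1000 / (8.314 * 310))
Keq = 2802.9203

2802.9203


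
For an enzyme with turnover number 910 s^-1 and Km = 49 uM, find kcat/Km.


Catalytic efficiency = kcat / Km
= 910 / 49
= 18.5714 uM^-1*s^-1

18.5714 uM^-1*s^-1


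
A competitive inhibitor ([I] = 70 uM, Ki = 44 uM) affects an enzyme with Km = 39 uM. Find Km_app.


Km_app = Km * (1 + [I]/Ki)
Km_app = 39 * (1 + 70/44)
Km_app = 101.0455 uM

101.0455 uM


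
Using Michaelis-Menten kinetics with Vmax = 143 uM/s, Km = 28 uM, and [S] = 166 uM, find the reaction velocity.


v = Vmax * [S] / (Km + [S])
v = 143 * 166 / (28 + 166)
v = 122.3608 uM/s

122.3608 uM/s


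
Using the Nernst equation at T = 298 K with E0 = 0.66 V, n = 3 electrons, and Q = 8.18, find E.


E = E0 - (RT/nF) * ln(Q)
E = 0.66 - (8.314 * 298 / (3 * 96485)) * ln(8.18)
E = 0.642 V

0.642 V


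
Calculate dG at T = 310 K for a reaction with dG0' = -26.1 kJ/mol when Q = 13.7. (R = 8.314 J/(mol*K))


dG = dG0' + RT * ln(Q) / 1000
dG = -26.1 + 8.314 * 310 * ln(13.7) / 1000
dG = -19.3541 kJ/mol

-19.3541 kJ/mol


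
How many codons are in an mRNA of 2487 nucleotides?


codons = nucleotides / 3
codons = 2487 / 3 = 829

829


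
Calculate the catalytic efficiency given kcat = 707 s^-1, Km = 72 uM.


Catalytic efficiency = kcat / Km
= 707 / 72
= 9.8194 uM^-1*s^-1

9.8194 uM^-1*s^-1


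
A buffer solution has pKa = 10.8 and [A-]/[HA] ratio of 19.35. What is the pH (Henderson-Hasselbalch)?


pH = pKa + log10([A-]/[HA])
pH = 10.8 + log10(19.35)
pH = 12.0867

12.0867


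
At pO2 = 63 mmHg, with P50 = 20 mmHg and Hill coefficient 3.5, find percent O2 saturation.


Y = pO2^n / (P50^n + pO2^n)
Y = 63^3.5 / (20^3.5 + 63^3.5)
Y = 98.23%

98.23%


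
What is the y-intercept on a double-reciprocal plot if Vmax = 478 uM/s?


y-intercept = 1/Vmax
= 1/478
= 0.0021 s/uM

0.0021 s/uM


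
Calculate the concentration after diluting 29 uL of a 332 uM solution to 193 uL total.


C2 = C1 * V1 / V2
C2 = 332 * 29 / 193
C2 = 49.886 uM

49.886 uM


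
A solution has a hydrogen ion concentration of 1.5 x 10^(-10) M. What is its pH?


pH = -log10([H+])
pH = -log10(1.5 x 10^(-10))
pH = 9.8239

9.8239


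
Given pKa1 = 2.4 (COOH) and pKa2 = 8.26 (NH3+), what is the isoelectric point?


pI = (pKa1 + pKa2) / 2
pI = (2.4 + 8.26) / 2
pI = 5.33

5.33


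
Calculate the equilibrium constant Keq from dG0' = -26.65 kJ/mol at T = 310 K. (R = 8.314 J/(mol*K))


Keq = exp(-dG0 * 1000 / (R * T))
Keq = exp(-(-26.65) * 1000 / (8.314 * 310))
Keq = 30949.6852

30949.6852


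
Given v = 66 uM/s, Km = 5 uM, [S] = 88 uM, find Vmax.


Vmax = v * (Km + [S]) / [S]
Vmax = 66 * (5 + 88) / 88
Vmax = 69.75 uM/s

69.75 uM/s


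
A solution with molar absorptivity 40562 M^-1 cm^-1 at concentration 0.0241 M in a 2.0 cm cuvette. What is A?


A = epsilon * c * l
A = 40562 * 0.0241 * 2.0
A = 1955.0884

1955.0884


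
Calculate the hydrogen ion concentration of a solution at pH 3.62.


[H+] = 10^(-pH)
[H+] = 10^(-3.62)
[H+] = 2.399e-04 M

2.399e-04 M


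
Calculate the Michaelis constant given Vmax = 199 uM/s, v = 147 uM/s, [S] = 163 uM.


Km = [S] * (Vmax - v) / v
Km = 163 * (199 - 147) / 147
Km = 57.6599 uM

57.6599 uM


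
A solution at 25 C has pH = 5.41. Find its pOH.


pOH = 14 - pH
pOH = 14 - 5.41
pOH = 8.59

8.59


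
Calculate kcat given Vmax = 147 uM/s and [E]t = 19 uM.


kcat = Vmax / [E]t
kcat = 147 / 19
kcat = 7.7368 s^-1

7.7368 s^-1


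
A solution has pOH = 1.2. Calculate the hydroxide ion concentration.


[OH-] = 10^(-pOH)
[OH-] = 10^(-1.2)
[OH-] = 0.0631 M

0.0631 M


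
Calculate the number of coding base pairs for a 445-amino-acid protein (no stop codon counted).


Each amino acid = 1 codon = 3 bp
bp = 445 * 3 = 1335 bp

1335 bp


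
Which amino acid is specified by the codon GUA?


Standard genetic code lookup.
Codon GUA -> Val

Val


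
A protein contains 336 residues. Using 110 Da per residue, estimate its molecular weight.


MW = n_residues * 110 Da
MW = 336 * 110
MW = 36960 Da

36960 Da


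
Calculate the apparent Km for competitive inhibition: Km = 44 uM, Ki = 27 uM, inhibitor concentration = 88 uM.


Km_app = Km * (1 + [I]/Ki)
Km_app = 44 * (1 + 88/27)
Km_app = 187.4074 uM

187.4074 uM


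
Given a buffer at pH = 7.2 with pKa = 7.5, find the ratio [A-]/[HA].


[A-]/[HA] = 10^(pH - pKa)
= 10^(7.2 - 7.5)
= 0.5012

0.5012


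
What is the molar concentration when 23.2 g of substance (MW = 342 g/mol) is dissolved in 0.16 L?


C = (mass / MW) / volume
C = (23.2 / 342) / 0.16
C = 0.424 M

0.424 M


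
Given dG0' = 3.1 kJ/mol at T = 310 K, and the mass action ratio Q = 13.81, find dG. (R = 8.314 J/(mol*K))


dG = dG0' + RT * ln(Q) / 1000
dG = 3.1 + 8.314 * 310 * ln(13.81) / 1000
dG = 9.8665 kJ/mol

9.8665 kJ/mol


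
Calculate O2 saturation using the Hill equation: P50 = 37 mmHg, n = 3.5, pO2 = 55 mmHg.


Y = pO2^n / (P50^n + pO2^n)
Y = 55^3.5 / (37^3.5 + 55^3.5)
Y = 80.02%

80.02%


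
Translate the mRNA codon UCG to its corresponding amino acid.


Standard genetic code lookup.
Codon UCG -> Ser

Ser


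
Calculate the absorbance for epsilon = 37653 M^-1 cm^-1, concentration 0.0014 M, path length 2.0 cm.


A = epsilon * c * l
A = 37653 * 0.0014 * 2.0
A = 105.4284

105.4284


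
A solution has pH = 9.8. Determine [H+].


[H+] = 10^(-pH)
[H+] = 10^(-9.8)
[H+] = 1.585e-10 M

1.585e-10 M


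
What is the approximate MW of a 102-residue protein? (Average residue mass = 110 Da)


MW = n_residues * 110 Da
MW = 102 * 110
MW = 11220 Da

11220 Da


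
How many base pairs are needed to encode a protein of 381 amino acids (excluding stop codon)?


Each amino acid = 1 codon = 3 bp
bp = 381 * 3 = 1143 bp

1143 bp


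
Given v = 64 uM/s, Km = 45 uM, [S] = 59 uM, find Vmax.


Vmax = v * (Km + [S]) / [S]
Vmax = 64 * (45 + 59) / 59
Vmax = 112.8136 uM/s

112.8136 uM/s


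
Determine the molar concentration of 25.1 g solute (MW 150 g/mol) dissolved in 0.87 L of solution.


C = (mass / MW) / volume
C = (25.1 / 150) / 0.87
C = 0.1923 M

0.1923 M


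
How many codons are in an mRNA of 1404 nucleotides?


codons = nucleotides / 3
codons = 1404 / 3 = 468

468


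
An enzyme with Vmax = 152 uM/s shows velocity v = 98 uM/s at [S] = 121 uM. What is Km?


Km = [S] * (Vmax - v) / v
Km = 121 * (152 - 98) / 98
Km = 66.6735 uM

66.6735 uM


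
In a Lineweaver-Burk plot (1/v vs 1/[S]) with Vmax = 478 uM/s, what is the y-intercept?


y-intercept = 1/Vmax
= 1/478
= 0.0021 s/uM

0.0021 s/uM


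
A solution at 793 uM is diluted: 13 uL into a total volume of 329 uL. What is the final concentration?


C2 = C1 * V1 / V2
C2 = 793 * 13 / 329
C2 = 31.3343 uM

31.3343 uM


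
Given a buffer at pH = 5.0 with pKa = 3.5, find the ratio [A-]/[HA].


[A-]/[HA] = 10^(pH - pKa)
= 10^(5.0 - 3.5)
= 31.6228

31.6228


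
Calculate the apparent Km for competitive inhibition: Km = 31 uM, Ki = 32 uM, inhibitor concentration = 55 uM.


Km_app = Km * (1 + [I]/Ki)
Km_app = 31 * (1 + 55/32)
Km_app = 84.2812 uM

84.2812 uM


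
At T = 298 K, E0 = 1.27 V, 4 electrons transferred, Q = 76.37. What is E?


E = E0 - (RT/nF) * ln(Q)
E = 1.27 - (8.314 * 298 / (4 * 96485)) * ln(76.37)
E = 1.2422 V

1.2422 V


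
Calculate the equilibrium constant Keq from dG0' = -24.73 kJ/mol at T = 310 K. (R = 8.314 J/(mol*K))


Keq = exp(-dG0 * 1000 / (R * T))
Keq = exp(-(-24.73) * 1000 / (8.314 * 310))
Keq = 14693.5515

14693.5515


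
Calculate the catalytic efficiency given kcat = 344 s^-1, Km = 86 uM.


Catalytic efficiency = kcat / Km
= 344 / 86
= 4.0 uM^-1*s^-1

4.0 uM^-1*s^-1


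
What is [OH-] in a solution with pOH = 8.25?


[OH-] = 10^(-pOH)
[OH-] = 10^(-8.25)
[OH-] = 5.623e-09 M

5.623e-09 M


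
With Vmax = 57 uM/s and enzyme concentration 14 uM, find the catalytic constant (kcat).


kcat = Vmax / [E]t
kcat = 57 / 14
kcat = 4.0714 s^-1

4.0714 s^-1


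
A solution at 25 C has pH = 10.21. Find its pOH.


pOH = 14 - pH
pOH = 14 - 10.21
pOH = 3.79

3.79


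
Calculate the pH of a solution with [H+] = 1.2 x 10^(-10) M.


pH = -log10([H+])
pH = -log10(1.2 x 10^(-10))
pH = 9.9208

9.9208


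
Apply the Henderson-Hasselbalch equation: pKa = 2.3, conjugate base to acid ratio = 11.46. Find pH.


pH = pKa + log10([A-]/[HA])
pH = 2.3 + log10(11.46)
pH = 3.3592

3.3592


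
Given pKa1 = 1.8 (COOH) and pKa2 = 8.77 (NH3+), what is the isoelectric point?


pI = (pKa1 + pKa2) / 2
pI = (1.8 + 8.77) / 2
pI = 5.285

5.285


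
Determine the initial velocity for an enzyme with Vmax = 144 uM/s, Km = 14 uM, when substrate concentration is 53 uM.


v = Vmax * [S] / (Km + [S])
v = 144 * 53 / (14 + 53)
v = 113.9104 uM/s

113.9104 uM/s


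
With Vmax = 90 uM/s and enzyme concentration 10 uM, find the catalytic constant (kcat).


kcat = Vmax / [E]t
kcat = 90 / 10
kcat = 9.0 s^-1

9.0 s^-1


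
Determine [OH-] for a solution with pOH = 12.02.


[OH-] = 10^(-pOH)
[OH-] = 10^(-12.02)
[OH-] = 9.550e-13 M

9.550e-13 M


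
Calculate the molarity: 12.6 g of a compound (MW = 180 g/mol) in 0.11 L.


C = (mass / MW) / volume
C = (12.6 / 180) / 0.11
C = 0.6364 M

0.6364 M


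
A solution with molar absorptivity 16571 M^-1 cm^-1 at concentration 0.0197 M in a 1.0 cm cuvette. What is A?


A = epsilon * c * l
A = 16571 * 0.0197 * 1.0
A = 326.4487

326.4487


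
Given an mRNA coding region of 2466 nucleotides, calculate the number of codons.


codons = nucleotides / 3
codons = 2466 / 3 = 822

822


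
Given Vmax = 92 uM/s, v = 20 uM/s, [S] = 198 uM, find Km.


Km = [S] * (Vmax - v) / v
Km = 198 * (92 - 20) / 20
Km = 712.8 uM

712.8 uM


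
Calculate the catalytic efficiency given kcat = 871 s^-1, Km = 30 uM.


Catalytic efficiency = kcat / Km
= 871 / 30
= 29.0333 uM^-1*s^-1

29.0333 uM^-1*s^-1


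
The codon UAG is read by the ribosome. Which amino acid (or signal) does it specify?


Standard genetic code lookup.
Codon UAG -> Stop

Stop


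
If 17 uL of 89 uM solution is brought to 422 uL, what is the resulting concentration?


C2 = C1 * V1 / V2
C2 = 89 * 17 / 422
C2 = 3.5853 uM

3.5853 uM


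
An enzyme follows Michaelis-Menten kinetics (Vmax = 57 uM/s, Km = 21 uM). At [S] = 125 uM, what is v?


v = Vmax * [S] / (Km + [S])
v = 57 * 125 / (21 + 125)
v = 48.8014 uM/s

48.8014 uM/s


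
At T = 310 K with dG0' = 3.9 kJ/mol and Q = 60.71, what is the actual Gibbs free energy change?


dG = dG0' + RT * ln(Q) / 1000
dG = 3.9 + 8.314 * 310 * ln(60.71) / 1000
dG = 14.4828 kJ/mol

14.4828 kJ/mol


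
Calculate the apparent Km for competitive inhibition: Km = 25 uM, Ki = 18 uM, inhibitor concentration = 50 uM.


Km_app = Km * (1 + [I]/Ki)
Km_app = 25 * (1 + 50/18)
Km_app = 94.4444 uM

94.4444 uM


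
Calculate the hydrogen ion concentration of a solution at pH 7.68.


[H+] = 10^(-pH)
[H+] = 10^(-7.68)
[H+] = 2.089e-08 M

2.089e-08 M


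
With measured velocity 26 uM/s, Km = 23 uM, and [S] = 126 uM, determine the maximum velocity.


Vmax = v * (Km + [S]) / [S]
Vmax = 26 * (23 + 126) / 126
Vmax = 30.746 uM/s

30.746 uM/s


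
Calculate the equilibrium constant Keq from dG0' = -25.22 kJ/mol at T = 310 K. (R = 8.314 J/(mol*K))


Keq = exp(-dG0 * 1000 / (R * T))
Keq = exp(-(-25.22) * 1000 / (8.314 * 310))
Keq = 17770.2768

17770.2768


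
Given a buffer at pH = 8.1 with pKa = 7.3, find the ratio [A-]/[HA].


[A-]/[HA] = 10^(pH - pKa)
= 10^(8.1 - 7.3)
= 6.3096

6.3096


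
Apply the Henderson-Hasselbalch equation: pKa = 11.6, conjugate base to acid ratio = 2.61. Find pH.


pH = pKa + log10([A-]/[HA])
pH = 11.6 + log10(2.61)
pH = 12.0166

12.0166


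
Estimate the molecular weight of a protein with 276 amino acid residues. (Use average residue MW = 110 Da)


MW = n_residues * 110 Da
MW = 276 * 110
MW = 30360 Da

30360 Da


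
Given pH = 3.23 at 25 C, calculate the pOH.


pOH = 14 - pH
pOH = 14 - 3.23
pOH = 10.77

10.77


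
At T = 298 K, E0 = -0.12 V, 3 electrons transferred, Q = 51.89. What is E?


E = E0 - (RT/nF) * ln(Q)
E = -0.12 - (8.314 * 298 / (3 * 96485)) * ln(51.89)
E = -0.1538 V

-0.1538 V


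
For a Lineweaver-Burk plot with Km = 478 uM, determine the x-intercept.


x-intercept = -1/Km
= -1/478
= -0.0021 1/uM

-0.0021 1/uM


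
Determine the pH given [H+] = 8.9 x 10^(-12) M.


pH = -log10([H+])
pH = -log10(8.9 x 10^(-12))
pH = 11.0506

11.0506


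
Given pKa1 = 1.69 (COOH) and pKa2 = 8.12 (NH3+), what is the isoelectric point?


pI = (pKa1 + pKa2) / 2
pI = (1.69 + 8.12) / 2
pI = 4.905

4.905


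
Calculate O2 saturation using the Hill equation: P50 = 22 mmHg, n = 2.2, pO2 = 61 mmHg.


Y = pO2^n / (P50^n + pO2^n)
Y = 61^2.2 / (22^2.2 + 61^2.2)
Y = 90.41%

90.41%


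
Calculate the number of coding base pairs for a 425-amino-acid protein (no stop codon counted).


Each amino acid = 1 codon = 3 bp
bp = 425 * 3 = 1275 bp

1275 bp


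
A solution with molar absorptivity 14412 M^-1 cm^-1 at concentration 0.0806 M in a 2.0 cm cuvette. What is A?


A = epsilon * c * l
A = 14412 * 0.0806 * 2.0
A = 2323.2144

2323.2144


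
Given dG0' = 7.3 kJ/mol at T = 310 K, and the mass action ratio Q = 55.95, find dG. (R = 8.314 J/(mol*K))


dG = dG0' + RT * ln(Q) / 1000
dG = 7.3 + 8.314 * 310 * ln(55.95) / 1000
dG = 17.6724 kJ/mol

17.6724 kJ/mol


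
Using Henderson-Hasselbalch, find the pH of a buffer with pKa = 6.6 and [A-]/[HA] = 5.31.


pH = pKa + log10([A-]/[HA])
pH = 6.6 + log10(5.31)
pH = 7.3251

7.3251


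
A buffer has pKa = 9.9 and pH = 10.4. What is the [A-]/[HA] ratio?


[A-]/[HA] = 10^(pH - pKa)
= 10^(10.4 - 9.9)
= 3.1623

3.1623


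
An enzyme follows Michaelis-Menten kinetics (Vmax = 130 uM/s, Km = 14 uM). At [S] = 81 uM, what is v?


v = Vmax * [S] / (Km + [S])
v = 130 * 81 / (14 + 81)
v = 110.8421 uM/s

110.8421 uM/s


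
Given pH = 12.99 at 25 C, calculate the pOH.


pOH = 14 - pH
pOH = 14 - 12.99
pOH = 1.01

1.01


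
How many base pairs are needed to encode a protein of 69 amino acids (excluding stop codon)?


Each amino acid = 1 codon = 3 bp
bp = 69 * 3 = 207 bp

207 bp


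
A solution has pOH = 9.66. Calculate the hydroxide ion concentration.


[OH-] = 10^(-pOH)
[OH-] = 10^(-9.66)
[OH-] = 2.188e-10 M

2.188e-10 M


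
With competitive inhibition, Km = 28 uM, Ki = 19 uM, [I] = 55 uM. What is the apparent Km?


Km_app = Km * (1 + [I]/Ki)
Km_app = 28 * (1 + 55/19)
Km_app = 109.0526 uM

109.0526 uM


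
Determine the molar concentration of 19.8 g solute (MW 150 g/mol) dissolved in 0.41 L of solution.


C = (mass / MW) / volume
C = (19.8 / 150) / 0.41
C = 0.322 M

0.322 M


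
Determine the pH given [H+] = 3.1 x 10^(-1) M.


pH = -log10([H+])
pH = -log10(3.1 x 10^(-1))
pH = 0.5086

0.5086


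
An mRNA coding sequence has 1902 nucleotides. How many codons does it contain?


codons = nucleotides / 3
codons = 1902 / 3 = 634

634


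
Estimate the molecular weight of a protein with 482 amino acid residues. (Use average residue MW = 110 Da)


MW = n_residues * 110 Da
MW = 482 * 110
MW = 53020 Da

53020 Da


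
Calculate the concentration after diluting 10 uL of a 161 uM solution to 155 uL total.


C2 = C1 * V1 / V2
C2 = 161 * 10 / 155
C2 = 10.3871 uM

10.3871 uM


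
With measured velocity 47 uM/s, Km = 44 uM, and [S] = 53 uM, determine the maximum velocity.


Vmax = v * (Km + [S]) / [S]
Vmax = 47 * (44 + 53) / 53
Vmax = 86.0189 uM/s

86.0189 uM/s


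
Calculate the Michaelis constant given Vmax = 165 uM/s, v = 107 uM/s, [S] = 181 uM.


Km = [S] * (Vmax - v) / v
Km = 181 * (165 - 107) / 107
Km = 98.1121 uM

98.1121 uM


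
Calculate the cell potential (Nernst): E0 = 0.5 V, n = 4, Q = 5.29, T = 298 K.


E = E0 - (RT/nF) * ln(Q)
E = 0.5 - (8.314 * 298 / (4 * 96485)) * ln(5.29)
E = 0.4893 V

0.4893 V


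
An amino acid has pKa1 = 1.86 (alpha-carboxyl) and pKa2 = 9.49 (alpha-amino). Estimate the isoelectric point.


pI = (pKa1 + pKa2) / 2
pI = (1.86 + 9.49) / 2
pI = 5.675

5.675


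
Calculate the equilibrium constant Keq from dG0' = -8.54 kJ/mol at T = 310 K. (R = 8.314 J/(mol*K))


Keq = exp(-dG0 * 1000 / (R * T))
Keq = exp(-(-8.54) * 1000 / (8.314 * 310))
Keq = 27.481

27.481


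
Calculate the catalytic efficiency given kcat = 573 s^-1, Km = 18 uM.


Catalytic efficiency = kcat / Km
= 573 / 18
= 31.8333 uM^-1*s^-1

31.8333 uM^-1*s^-1


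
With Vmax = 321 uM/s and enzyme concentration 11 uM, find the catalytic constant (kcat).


kcat = Vmax / [E]t
kcat = 321 / 11
kcat = 29.1818 s^-1

29.1818 s^-1


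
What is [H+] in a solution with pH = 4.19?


[H+] = 10^(-pH)
[H+] = 10^(-4.19)
[H+] = 6.457e-05 M

6.457e-05 M


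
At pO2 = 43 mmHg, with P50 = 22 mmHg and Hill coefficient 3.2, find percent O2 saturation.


Y = pO2^n / (P50^n + pO2^n)
Y = 43^3.2 / (22^3.2 + 43^3.2)
Y = 89.52%

89.52%


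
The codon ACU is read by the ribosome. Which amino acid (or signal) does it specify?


Standard genetic code lookup.
Codon ACU -> Thr

Thr


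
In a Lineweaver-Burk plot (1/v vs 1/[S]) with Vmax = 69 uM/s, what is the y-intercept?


y-intercept = 1/Vmax
= 1/69
= 0.0145 s/uM

0.0145 s/uM


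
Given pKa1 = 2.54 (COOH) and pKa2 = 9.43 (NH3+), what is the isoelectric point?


pI = (pKa1 + pKa2) / 2
pI = (2.54 + 9.43) / 2
pI = 5.985

5.985


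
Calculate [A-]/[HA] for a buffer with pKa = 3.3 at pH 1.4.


[A-]/[HA] = 10^(pH - pKa)
= 10^(1.4 - 3.3)
= 0.0126

0.0126


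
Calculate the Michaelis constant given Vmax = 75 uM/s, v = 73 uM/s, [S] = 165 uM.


Km = [S] * (Vmax - v) / v
Km = 165 * (75 - 73) / 73
Km = 4.5205 uM

4.5205 uM


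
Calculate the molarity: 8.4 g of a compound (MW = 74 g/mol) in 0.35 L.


C = (mass / MW) / volume
C = (8.4 / 74) / 0.35
C = 0.3243 M

0.3243 M


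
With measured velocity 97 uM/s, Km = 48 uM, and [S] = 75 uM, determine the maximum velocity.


Vmax = v * (Km + [S]) / [S]
Vmax = 97 * (48 + 75) / 75
Vmax = 159.08 uM/s

159.08 uM/s


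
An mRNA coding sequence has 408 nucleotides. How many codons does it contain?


codons = nucleotides / 3
codons = 408 / 3 = 136

136


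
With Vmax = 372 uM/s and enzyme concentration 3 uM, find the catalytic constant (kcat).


kcat = Vmax / [E]t
kcat = 372 / 3
kcat = 124.0 s^-1

124.0 s^-1


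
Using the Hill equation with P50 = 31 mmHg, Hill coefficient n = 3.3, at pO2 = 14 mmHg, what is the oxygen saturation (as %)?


Y = pO2^n / (P50^n + pO2^n)
Y = 14^3.3 / (31^3.3 + 14^3.3)
Y = 6.77%

6.77%


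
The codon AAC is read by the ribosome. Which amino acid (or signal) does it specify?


Standard genetic code lookup.
Codon AAC -> Asn

Asn


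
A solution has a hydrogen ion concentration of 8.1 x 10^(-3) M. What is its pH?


pH = -log10([H+])
pH = -log10(8.1 x 10^(-3))
pH = 2.0915

2.0915


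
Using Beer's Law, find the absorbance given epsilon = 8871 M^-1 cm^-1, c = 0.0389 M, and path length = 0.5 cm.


A = epsilon * c * l
A = 8871 * 0.0389 * 0.5
A = 172.5409

172.5409


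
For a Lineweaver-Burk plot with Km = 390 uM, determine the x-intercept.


x-intercept = -1/Km
= -1/390
= -0.0026 1/uM

-0.0026 1/uM


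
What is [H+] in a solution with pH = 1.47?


[H+] = 10^(-pH)
[H+] = 10^(-1.47)
[H+] = 0.0339 M

0.0339 M


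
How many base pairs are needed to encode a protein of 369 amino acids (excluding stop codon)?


Each amino acid = 1 codon = 3 bp
bp = 369 * 3 = 1107 bp

1107 bp


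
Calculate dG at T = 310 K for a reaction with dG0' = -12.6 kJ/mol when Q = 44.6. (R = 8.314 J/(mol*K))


dG = dG0' + RT * ln(Q) / 1000
dG = -12.6 + 8.314 * 310 * ln(44.6) / 1000
dG = -2.8119 kJ/mol

-2.8119 kJ/mol


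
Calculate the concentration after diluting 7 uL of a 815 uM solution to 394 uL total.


C2 = C1 * V1 / V2
C2 = 815 * 7 / 394
C2 = 14.4797 uM

14.4797 uM


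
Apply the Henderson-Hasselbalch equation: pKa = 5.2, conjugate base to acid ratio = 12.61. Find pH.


pH = pKa + log10([A-]/[HA])
pH = 5.2 + log10(12.61)
pH = 6.3007

6.3007


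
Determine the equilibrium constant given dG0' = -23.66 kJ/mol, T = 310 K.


Keq = exp(-dG0 * 1000 / (R * T))
Keq = exp(-(-23.66) * 1000 / (8.314 * 310))
Keq = 9701.2235

9701.2235


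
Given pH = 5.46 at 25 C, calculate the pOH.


pOH = 14 - pH
pOH = 14 - 5.46
pOH = 8.54

8.54


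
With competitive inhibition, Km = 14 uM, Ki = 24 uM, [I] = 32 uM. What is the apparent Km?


Km_app = Km * (1 + [I]/Ki)
Km_app = 14 * (1 + 32/24)
Km_app = 32.6667 uM

32.6667 uM


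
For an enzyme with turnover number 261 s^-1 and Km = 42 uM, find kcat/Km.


Catalytic efficiency = kcat / Km
= 261 / 42
= 6.2143 uM^-1*s^-1

6.2143 uM^-1*s^-1


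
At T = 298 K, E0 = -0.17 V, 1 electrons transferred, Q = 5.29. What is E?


E = E0 - (RT/nF) * ln(Q)
E = -0.17 - (8.314 * 298 / (1 * 96485)) * ln(5.29)
E = -0.2128 V

-0.2128 V


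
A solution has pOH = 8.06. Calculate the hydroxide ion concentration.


[OH-] = 10^(-pOH)
[OH-] = 10^(-8.06)
[OH-] = 8.710e-09 M

8.710e-09 M


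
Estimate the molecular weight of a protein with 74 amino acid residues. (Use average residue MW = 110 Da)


MW = n_residues * 110 Da
MW = 74 * 110
MW = 8140 Da

8140 Da


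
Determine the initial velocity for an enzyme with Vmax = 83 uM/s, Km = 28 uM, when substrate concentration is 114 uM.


v = Vmax * [S] / (Km + [S])
v = 83 * 114 / (28 + 114)
v = 66.6338 uM/s

66.6338 uM/s


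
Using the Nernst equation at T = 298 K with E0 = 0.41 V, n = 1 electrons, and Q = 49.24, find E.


E = E0 - (RT/nF) * ln(Q)
E = 0.41 - (8.314 * 298 / (1 * 96485)) * ln(49.24)
E = 0.3099 V

0.3099 V


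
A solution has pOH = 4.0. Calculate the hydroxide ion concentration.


[OH-] = 10^(-pOH)
[OH-] = 10^(-4.0)
[OH-] = 1.000e-04 M

1.000e-04 M


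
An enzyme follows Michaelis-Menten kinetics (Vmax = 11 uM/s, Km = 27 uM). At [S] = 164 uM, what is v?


v = Vmax * [S] / (Km + [S])
v = 11 * 164 / (27 + 164)
v = 9.445 uM/s

9.445 uM/s


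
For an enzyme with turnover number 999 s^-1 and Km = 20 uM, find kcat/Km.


Catalytic efficiency = kcat / Km
= 999 / 20
= 49.95 uM^-1*s^-1

49.95 uM^-1*s^-1


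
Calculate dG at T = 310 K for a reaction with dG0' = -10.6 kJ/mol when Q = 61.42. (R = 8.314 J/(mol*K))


dG = dG0' + RT * ln(Q) / 1000
dG = -10.6 + 8.314 * 310 * ln(61.42) / 1000
dG = 0.0128 kJ/mol

0.0128 kJ/mol


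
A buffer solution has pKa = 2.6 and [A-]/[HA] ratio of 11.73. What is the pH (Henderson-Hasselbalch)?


pH = pKa + log10([A-]/[HA])
pH = 2.6 + log10(11.73)
pH = 3.6693

3.6693


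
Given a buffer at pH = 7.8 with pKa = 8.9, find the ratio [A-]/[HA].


[A-]/[HA] = 10^(pH - pKa)
= 10^(7.8 - 8.9)
= 0.0794

0.0794


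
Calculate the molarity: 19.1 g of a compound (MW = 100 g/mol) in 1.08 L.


C = (mass / MW) / volume
C = (19.1 / 100) / 1.08
C = 0.1769 M

0.1769 M


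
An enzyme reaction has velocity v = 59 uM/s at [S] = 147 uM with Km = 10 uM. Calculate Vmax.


Vmax = v * (Km + [S]) / [S]
Vmax = 59 * (10 + 147) / 147
Vmax = 63.0136 uM/s

63.0136 uM/s


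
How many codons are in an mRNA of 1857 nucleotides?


codons = nucleotides / 3
codons = 1857 / 3 = 619

619


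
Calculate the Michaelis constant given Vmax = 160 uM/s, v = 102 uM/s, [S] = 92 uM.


Km = [S] * (Vmax - v) / v
Km = 92 * (160 - 102) / 102
Km = 52.3137 uM

52.3137 uM


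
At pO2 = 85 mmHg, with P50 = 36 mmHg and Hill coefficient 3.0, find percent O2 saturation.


Y = pO2^n / (P50^n + pO2^n)
Y = 85^3.0 / (36^3.0 + 85^3.0)
Y = 92.94%

92.94%


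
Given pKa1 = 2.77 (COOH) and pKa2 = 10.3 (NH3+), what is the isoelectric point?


pI = (pKa1 + pKa2) / 2
pI = (2.77 + 10.3) / 2
pI = 6.535

6.535


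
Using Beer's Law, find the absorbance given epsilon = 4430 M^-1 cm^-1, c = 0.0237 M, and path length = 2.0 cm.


A = epsilon * c * l
A = 4430 * 0.0237 * 2.0
A = 209.982

209.982


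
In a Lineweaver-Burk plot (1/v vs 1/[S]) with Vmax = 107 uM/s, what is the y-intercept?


y-intercept = 1/Vmax
= 1/107
= 0.0093 s/uM

0.0093 s/uM


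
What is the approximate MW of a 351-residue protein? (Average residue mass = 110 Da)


MW = n_residues * 110 Da
MW = 351 * 110
MW = 38610 Da

38610 Da


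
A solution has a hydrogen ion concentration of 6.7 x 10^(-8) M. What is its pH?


pH = -log10([H+])
pH = -log10(6.7 x 10^(-8))
pH = 7.1739

7.1739


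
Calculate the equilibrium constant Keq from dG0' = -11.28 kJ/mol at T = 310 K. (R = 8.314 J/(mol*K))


Keq = exp(-dG0 * 1000 / (R * T))
Keq = exp(-(-11.28) * 1000 / (8.314 * 310))
Keq = 79.5675

79.5675


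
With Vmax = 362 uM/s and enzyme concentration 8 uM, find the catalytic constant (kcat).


kcat = Vmax / [E]t
kcat = 362 / 8
kcat = 45.25 s^-1

45.25 s^-1


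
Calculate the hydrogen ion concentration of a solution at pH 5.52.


[H+] = 10^(-pH)
[H+] = 10^(-5.52)
[H+] = 3.020e-06 M

3.020e-06 M


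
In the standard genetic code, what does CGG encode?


Standard genetic code lookup.
Codon CGG -> Arg

Arg


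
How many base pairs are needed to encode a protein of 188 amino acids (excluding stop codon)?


Each amino acid = 1 codon = 3 bp
bp = 188 * 3 = 564 bp

564 bp


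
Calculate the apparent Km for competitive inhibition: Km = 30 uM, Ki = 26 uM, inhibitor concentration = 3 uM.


Km_app = Km * (1 + [I]/Ki)
Km_app = 30 * (1 + 3/26)
Km_app = 33.4615 uM

33.4615 uM


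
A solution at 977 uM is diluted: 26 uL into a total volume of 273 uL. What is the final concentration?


C2 = C1 * V1 / V2
C2 = 977 * 26 / 273
C2 = 93.0476 uM

93.0476 uM


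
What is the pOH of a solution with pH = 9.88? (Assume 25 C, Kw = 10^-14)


pOH = 14 - pH
pOH = 14 - 9.88
pOH = 4.12

4.12


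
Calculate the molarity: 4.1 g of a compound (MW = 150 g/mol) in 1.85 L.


C = (mass / MW) / volume
C = (4.1 / 150) / 1.85
C = 0.0148 M

0.0148 M


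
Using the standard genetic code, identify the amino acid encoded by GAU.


Standard genetic code lookup.
Codon GAU -> Asp

Asp


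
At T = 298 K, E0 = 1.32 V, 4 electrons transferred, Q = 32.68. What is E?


E = E0 - (RT/nF) * ln(Q)
E = 1.32 - (8.314 * 298 / (4 * 96485)) * ln(32.68)
E = 1.2976 V

1.2976 V


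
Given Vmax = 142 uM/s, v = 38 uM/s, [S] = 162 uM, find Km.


Km = [S] * (Vmax - v) / v
Km = 162 * (142 - 38) / 38
Km = 443.3684 uM

443.3684 uM


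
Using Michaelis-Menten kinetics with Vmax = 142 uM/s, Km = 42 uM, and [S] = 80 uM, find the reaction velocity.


v = Vmax * [S] / (Km + [S])
v = 142 * 80 / (42 + 80)
v = 93.1148 uM/s

93.1148 uM/s


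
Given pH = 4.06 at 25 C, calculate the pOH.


pOH = 14 - pH
pOH = 14 - 4.06
pOH = 9.94

9.94


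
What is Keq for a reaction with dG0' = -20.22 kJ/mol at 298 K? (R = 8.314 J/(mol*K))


Keq = exp(-dG0 * 1000 / (R * T))
Keq = exp(-(-20.22) * 1000 / (8.314 * 298))
Keq = 3502.4426

3502.4426


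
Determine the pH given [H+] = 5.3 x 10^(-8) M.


pH = -log10([H+])
pH = -log10(5.3 x 10^(-8))
pH = 7.2757

7.2757


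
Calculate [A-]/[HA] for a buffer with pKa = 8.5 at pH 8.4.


[A-]/[HA] = 10^(pH - pKa)
= 10^(8.4 - 8.5)
= 0.7943

0.7943


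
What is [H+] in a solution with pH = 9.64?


[H+] = 10^(-pH)
[H+] = 10^(-9.64)
[H+] = 2.291e-10 M

2.291e-10 M


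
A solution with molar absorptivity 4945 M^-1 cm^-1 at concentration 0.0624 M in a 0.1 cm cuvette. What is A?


A = epsilon * c * l
A = 4945 * 0.0624 * 0.1
A = 30.8568

30.8568


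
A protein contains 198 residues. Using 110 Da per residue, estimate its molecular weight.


MW = n_residues * 110 Da
MW = 198 * 110
MW = 21780 Da

21780 Da


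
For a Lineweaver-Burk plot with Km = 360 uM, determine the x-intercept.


x-intercept = -1/Km
= -1/360
= -0.0028 1/uM

-0.0028 1/uM


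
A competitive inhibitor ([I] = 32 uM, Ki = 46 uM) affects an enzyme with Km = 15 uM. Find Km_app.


Km_app = Km * (1 + [I]/Ki)
Km_app = 15 * (1 + 32/46)
Km_app = 25.4348 uM

25.4348 uM


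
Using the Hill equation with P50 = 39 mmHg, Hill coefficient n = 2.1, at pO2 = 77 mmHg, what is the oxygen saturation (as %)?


Y = pO2^n / (P50^n + pO2^n)
Y = 77^2.1 / (39^2.1 + 77^2.1)
Y = 80.67%

80.67%


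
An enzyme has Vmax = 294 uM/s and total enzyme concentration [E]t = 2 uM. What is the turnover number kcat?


kcat = Vmax / [E]t
kcat = 294 / 2
kcat = 147.0 s^-1

147.0 s^-1


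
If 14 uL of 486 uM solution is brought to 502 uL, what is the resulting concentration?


C2 = C1 * V1 / V2
C2 = 486 * 14 / 502
C2 = 13.5538 uM

13.5538 uM


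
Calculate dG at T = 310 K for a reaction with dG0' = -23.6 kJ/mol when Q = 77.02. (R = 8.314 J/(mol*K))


dG = dG0' + RT * ln(Q) / 1000
dG = -23.6 + 8.314 * 310 * ln(77.02) / 1000
dG = -12.4039 kJ/mol

-12.4039 kJ/mol


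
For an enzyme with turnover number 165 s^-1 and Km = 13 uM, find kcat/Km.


Catalytic efficiency = kcat / Km
= 165 / 13
= 12.6923 uM^-1*s^-1

12.6923 uM^-1*s^-1


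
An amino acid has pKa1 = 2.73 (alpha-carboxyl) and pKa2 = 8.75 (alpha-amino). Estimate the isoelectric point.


pI = (pKa1 + pKa2) / 2
pI = (2.73 + 8.75) / 2
pI = 5.74

5.74
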